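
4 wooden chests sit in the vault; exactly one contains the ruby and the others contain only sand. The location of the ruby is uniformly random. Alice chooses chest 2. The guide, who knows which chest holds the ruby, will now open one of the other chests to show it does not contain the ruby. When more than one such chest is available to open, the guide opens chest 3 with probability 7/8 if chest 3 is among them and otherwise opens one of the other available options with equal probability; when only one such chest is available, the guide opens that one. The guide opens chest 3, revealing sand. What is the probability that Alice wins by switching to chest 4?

1/3

Consider each possible location of the ruby in turn.
If it is in any of chests 1, 2, and 4 (prior 1/4 each): chest 3 is available, opened with probability 7/8; weight (1/4)·(7/8) = 7/32 each.
If it is in chest 3 (prior 1/4): the guide opened chest 3, so this case is ruled out; weight (1/4)·0 = 0.
The weights sum to 21/32.
So P(the ruby in chest 4 | the guide opened chest 3) = (7/32) / (21/32) = 1/3.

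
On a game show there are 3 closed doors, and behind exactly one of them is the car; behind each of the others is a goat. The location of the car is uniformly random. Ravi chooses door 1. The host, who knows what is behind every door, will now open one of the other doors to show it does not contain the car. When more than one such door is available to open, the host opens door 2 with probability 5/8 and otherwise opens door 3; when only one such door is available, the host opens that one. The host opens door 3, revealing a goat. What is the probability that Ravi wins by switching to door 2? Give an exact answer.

Condition on the true location of the car.
If it is behind door 1 (prior 1/3): door 2 is available but not opened, probability 3/8; weight (1/3)·(3/8) = 1/8.
If it is behind door 2 (prior 1/3): only door 3 is available, probability 1; weight (1/3)·1 = 1/3.
If it is behind door 3 (prior 1/3): the host opened door 3, so this case is ruled out; weight (1/3)·0 = 0.
The weights sum to 11/24.
So P(the car behind door 2 | the host opened door 3) = (1/3) / (11/24) = 8/11.

8/11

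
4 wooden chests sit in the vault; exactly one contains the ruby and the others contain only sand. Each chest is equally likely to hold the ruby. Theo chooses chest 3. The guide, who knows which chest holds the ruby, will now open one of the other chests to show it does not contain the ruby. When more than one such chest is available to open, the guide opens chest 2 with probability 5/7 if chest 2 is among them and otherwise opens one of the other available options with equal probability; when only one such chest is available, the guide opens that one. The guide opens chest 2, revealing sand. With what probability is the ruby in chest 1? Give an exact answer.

1/3

Apply Bayes' rule, conditioning on where the ruby actually is.
If it is in any of chests 1, 3, and 4 (prior 1/4 each): chest 2 is available, opened with probability 5/7; weight (1/4)·(5/7) = 5/28 each.
If it is in chest 2 (prior 1/4): the guide opened chest 2, so this case is ruled out; weight (1/4)·0 = 0.
The weights sum to 15/28.
So P(the ruby in chest 1 | the guide opened chest 2) = (5/28) / (15/28) = 1/3.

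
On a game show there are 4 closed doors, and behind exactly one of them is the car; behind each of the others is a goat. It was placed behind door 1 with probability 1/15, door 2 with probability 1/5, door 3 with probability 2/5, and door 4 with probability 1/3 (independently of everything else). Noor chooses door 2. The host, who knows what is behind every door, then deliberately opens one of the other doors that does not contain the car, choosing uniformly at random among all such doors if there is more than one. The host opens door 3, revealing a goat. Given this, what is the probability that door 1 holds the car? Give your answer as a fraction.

Apply Bayes' rule, conditioning on where the car actually is.
If it is behind door 1 (prior 1/15): the host has 2 equally likely choices, so probability 1/2; weight (1/15)·(1/2) = 1/30.
If it is behind door 2 (prior 1/5): the host has 3 equally likely choices, so probability 1/3; weight (1/5)·(1/3) = 1/15.
If it is behind door 3 (prior 2/5): the host opened door 3, so this case is ruled out; weight (2/5)·0 = 0.
If it is behind door 4 (prior 1/3): the host has 2 equally likely choices, so probability 1/2; weight (1/3)·(1/2) = 1/6.
The weights sum to 4/15.
So P(the car behind door 1 | the host opened door 3) = (1/30) / (4/15) = 1/8.

1/8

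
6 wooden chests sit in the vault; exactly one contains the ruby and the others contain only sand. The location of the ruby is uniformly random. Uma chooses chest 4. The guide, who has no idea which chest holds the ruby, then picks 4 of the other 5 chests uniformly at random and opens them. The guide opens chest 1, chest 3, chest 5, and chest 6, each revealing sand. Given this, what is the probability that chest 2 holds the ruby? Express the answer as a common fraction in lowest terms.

1/2

Because the guide chose which chests to open without knowing where the ruby is, the choice is independent of the prize location. Learning that none of the 4 opened chests holds the ruby simply rules out those 4 locations and leaves the remaining 2 chests still equally likely by symmetry.
So P(the ruby in chest 2) = 1/2.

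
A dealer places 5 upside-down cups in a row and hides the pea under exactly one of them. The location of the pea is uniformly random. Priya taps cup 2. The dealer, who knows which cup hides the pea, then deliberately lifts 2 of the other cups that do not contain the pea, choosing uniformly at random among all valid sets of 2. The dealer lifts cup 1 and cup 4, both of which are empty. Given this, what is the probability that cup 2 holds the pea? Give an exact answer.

1/5

Condition on the true location of the pea.
If it is under either of cups 1 and 4 (prior 1/5 each): that cup was opened and seen not to hold the prize — ruled out; weight (1/5)·0 = 0 each.
If it is under cup 2 (prior 1/5): the dealer has 6 equally likely choices, so probability 1/6; weight (1/5)·(1/6) = 1/30.
If it is under either of cups 3 and 5 (prior 1/5 each): the dealer has 3 equally likely choices, so probability 1/3; weight (1/5)·(1/3) = 1/15 each.
The weights sum to 1/6.
So P(the pea under cup 2 | the dealer opened cup 1 and cup 4) = (1/30) / (1/6) = 1/5.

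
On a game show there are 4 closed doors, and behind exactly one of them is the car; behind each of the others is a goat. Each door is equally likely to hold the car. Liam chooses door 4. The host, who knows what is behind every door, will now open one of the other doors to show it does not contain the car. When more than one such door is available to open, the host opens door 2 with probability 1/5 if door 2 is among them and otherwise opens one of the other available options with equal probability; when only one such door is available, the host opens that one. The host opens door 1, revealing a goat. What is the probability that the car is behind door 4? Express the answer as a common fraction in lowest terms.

Condition on the true location of the car.
If it is behind door 1 (prior 1/4): the host opened door 1, so this case is ruled out; weight (1/4)·0 = 0.
If it is behind door 2 (prior 1/4): door 2 holds the prize so is unavailable; the host chooses uniformly among the 2 others, probability 1/2; weight (1/4)·(1/2) = 1/8.
If it is behind door 3 (prior 1/4): door 2 is available but not opened, probability 4/5; weight (1/4)·(4/5) = 1/5.
If it is behind door 4 (prior 1/4): door 2 is available but not opened; door 1 gets probability (1 − 1/5)/2 = 2/5; weight (1/4)·(2/5) = 1/10.
The weights sum to 17/40.
So P(the car behind door 4 | the host opened door 1) = (1/10) / (17/40) = 4/17.

4/17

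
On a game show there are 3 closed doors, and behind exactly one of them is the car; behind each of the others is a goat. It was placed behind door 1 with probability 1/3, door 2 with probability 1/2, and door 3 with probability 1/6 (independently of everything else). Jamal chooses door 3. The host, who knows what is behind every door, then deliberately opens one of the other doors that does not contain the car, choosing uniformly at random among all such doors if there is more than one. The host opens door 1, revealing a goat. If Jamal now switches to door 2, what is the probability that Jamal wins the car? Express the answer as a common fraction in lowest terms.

6/7

Condition on the true location of the car.
If it is behind door 1 (prior 1/3): the host opened door 1, so this case is ruled out; weight (1/3)·0 = 0.
If it is behind door 2 (prior 1/2): the host has no choice, probability 1; weight (1/2)·1 = 1/2.
If it is behind door 3 (prior 1/6): the host has 2 equally likely choices, so probability 1/2; weight (1/6)·(1/2) = 1/12.
The weights sum to 7/12.
So P(the car behind door 2 | the host opened door 1) = (1/2) / (7/12) = 6/7.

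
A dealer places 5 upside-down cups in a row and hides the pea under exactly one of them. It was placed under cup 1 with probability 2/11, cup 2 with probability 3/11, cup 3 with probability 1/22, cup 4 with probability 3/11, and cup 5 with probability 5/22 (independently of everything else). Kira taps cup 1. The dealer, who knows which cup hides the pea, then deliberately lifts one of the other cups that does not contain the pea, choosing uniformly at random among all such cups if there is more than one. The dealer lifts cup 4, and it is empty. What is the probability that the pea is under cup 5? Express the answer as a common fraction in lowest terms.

1/3

Consider each possible location of the pea in turn.
If it is under cup 1 (prior 2/11): the dealer has 4 equally likely choices, so probability 1/4; weight (2/11)·(1/4) = 1/22.
If it is under cup 2 (prior 3/11): the dealer has 3 equally likely choices, so probability 1/3; weight (3/11)·(1/3) = 1/11.
If it is under cup 3 (prior 1/22): the dealer has 3 equally likely choices, so probability 1/3; weight (1/22)·(1/3) = 1/66.
If it is under cup 4 (prior 3/11): the dealer opened cup 4, so this case is ruled out; weight (3/11)·0 = 0.
If it is under cup 5 (prior 5/22): the dealer has 3 equally likely choices, so probability 1/3; weight (5/22)·(1/3) = 5/66.
The weights sum to 5/22.
So P(the pea under cup 5 | the dealer opened cup 4) = (5/66) / (5/22) = 1/3.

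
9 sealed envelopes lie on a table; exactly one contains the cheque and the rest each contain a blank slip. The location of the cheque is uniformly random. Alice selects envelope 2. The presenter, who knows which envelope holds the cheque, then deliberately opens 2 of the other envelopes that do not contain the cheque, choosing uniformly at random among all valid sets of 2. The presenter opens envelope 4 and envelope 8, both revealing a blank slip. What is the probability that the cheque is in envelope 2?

1/9

Condition on the true location of the cheque.
If it is in any of envelopes 1, 3, 5, 6, 7, and 9 (prior 1/9 each): the presenter has 21 equally likely choices, so probability 1/21; weight (1/9)·(1/21) = 1/189 each.
If it is in envelope 2 (prior 1/9): the presenter has 28 equally likely choices, so probability 1/28; weight (1/9)·(1/28) = 1/252.
If it is in either of envelopes 4 and 8 (prior 1/9 each): that envelope was opened and seen not to hold the prize — ruled out; weight (1/9)·0 = 0 each.
The weights sum to 1/28.
So P(the cheque in envelope 2 | the presenter opened envelope 4 and envelope 8) = (1/252) / (1/28) = 1/9.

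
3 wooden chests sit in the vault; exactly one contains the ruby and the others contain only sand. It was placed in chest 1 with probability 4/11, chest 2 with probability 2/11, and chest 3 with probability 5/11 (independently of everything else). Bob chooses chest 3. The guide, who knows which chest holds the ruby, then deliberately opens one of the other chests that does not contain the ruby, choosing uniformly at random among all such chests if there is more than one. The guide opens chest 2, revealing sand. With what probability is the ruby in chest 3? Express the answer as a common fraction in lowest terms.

Consider each possible location of the ruby in turn.
If it is in chest 1 (prior 4/11): the guide has no choice, probability 1; weight (4/11)·1 = 4/11.
If it is in chest 2 (prior 2/11): the guide opened chest 2, so this case is ruled out; weight (2/11)·0 = 0.
If it is in chest 3 (prior 5/11): the guide has 2 equally likely choices, so probability 1/2; weight (5/11)·(1/2) = 5/22.
The weights sum to 13/22.
So P(the ruby in chest 3 | the guide opened chest 2) = (5/22) / (13/22) = 5/13.

5/13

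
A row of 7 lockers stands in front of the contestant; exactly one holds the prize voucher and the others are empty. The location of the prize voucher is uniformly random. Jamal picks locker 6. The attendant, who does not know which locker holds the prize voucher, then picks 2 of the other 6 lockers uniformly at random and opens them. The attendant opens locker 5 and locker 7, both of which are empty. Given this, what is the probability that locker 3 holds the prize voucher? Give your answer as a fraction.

Because the attendant chose which lockers to open without knowing where the prize voucher is, the choice is independent of the prize location. Learning that none of the 2 opened lockers holds the prize voucher simply rules out those 2 locations and leaves the remaining 5 lockers still equally likely by symmetry.
So P(the prize voucher in locker 3) = 1/5.

1/5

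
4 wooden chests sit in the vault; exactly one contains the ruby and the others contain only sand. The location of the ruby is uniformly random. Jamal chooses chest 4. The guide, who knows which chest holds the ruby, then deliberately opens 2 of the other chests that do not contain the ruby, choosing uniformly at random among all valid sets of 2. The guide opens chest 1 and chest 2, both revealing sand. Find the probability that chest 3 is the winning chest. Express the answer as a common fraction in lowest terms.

Apply Bayes' rule, conditioning on where the ruby actually is.
If it is in either of chests 1 and 2 (prior 1/4 each): that chest was opened and seen not to hold the prize — ruled out; weight (1/4)·0 = 0 each.
If it is in chest 3 (prior 1/4): the guide has no choice, probability 1; weight (1/4)·1 = 1/4.
If it is in chest 4 (prior 1/4): the guide has 3 equally likely choices, so probability 1/3; weight (1/4)·(1/3) = 1/12.
The weights sum to 1/3.
So P(the ruby in chest 3 | the guide opened chest 1 and chest 2) = (1/4) / (1/3) = 3/4.

3/4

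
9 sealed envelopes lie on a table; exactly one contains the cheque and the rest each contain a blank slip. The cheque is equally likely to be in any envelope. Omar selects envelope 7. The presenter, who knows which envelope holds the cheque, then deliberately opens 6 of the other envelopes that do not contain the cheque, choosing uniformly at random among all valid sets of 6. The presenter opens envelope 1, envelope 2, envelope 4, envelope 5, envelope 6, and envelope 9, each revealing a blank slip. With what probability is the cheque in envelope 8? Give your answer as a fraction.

4/9

Consider each possible location of the cheque in turn.
If it is in any of envelopes 1, 2, 4, 5, 6, and 9 (prior 1/9 each): that envelope was opened and seen not to hold the prize — ruled out; weight (1/9)·0 = 0 each.
If it is in either of envelopes 3 and 8 (prior 1/9 each): the presenter has 7 equally likely choices, so probability 1/7; weight (1/9)·(1/7) = 1/63 each.
If it is in envelope 7 (prior 1/9): the presenter has 28 equally likely choices, so probability 1/28; weight (1/9)·(1/28) = 1/252.
The weights sum to 1/28.
So P(the cheque in envelope 8 | the presenter opened envelope 1, envelope 2, envelope 4, envelope 5, envelope 6, and envelope 9) = (1/63) / (1/28) = 4/9.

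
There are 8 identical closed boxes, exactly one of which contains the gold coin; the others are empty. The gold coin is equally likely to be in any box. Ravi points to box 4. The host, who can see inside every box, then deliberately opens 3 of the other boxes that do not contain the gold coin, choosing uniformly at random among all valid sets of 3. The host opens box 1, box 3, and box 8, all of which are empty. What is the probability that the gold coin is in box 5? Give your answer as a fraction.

7/32

Apply Bayes' rule, conditioning on where the gold coin actually is.
If it is in any of boxes 1, 3, and 8 (prior 1/8 each): that box was opened and seen not to hold the prize — ruled out; weight (1/8)·0 = 0 each.
If it is in any of boxes 2, 5, 6, and 7 (prior 1/8 each): the host has 20 equally likely choices, so probability 1/20; weight (1/8)·(1/20) = 1/160 each.
If it is in box 4 (prior 1/8): the host has 35 equally likely choices, so probability 1/35; weight (1/8)·(1/35) = 1/280.
The weights sum to 1/35.
So P(the gold coin in box 5 | the host opened box 1, box 3, and box 8) = (1/160) / (1/35) = 7/32.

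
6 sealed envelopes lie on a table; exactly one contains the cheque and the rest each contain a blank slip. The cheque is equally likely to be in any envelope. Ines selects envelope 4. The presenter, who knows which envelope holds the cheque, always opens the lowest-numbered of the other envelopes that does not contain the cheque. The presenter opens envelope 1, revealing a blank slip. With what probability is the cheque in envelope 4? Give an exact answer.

Condition on the true location of the cheque.
If it is in envelope 1 (prior 1/6): the presenter opened envelope 1, so this case is ruled out; weight (1/6)·0 = 0.
If it is in any of envelopes 2, 3, 4, 5, and 6 (prior 1/6 each): envelope 1 is the lowest-numbered option available, probability 1; weight (1/6)·1 = 1/6 each.
The weights sum to 5/6.
So P(the cheque in envelope 4 | the presenter opened envelope 1) = (1/6) / (5/6) = 1/5.

1/5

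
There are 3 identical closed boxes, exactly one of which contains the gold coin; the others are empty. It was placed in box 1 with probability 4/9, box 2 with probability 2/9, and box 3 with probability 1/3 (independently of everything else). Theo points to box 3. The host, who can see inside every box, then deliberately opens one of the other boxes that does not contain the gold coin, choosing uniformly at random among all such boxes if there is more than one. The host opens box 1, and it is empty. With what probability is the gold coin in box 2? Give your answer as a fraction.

4/7

Consider each possible location of the gold coin in turn.
If it is in box 1 (prior 4/9): the host opened box 1, so this case is ruled out; weight (4/9)·0 = 0.
If it is in box 2 (prior 2/9): the host has no choice, probability 1; weight (2/9)·1 = 2/9.
If it is in box 3 (prior 1/3): the host has 2 equally likely choices, so probability 1/2; weight (1/3)·(1/2) = 1/6.
The weights sum to 7/18.
So P(the gold coin in box 2 | the host opened box 1) = (2/9) / (7/18) = 4/7.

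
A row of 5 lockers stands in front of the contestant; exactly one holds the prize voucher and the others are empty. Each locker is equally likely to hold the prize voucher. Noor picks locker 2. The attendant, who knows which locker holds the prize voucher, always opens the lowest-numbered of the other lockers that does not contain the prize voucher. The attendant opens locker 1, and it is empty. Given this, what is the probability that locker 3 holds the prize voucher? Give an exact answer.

Condition on the true location of the prize voucher.
If it is in locker 1 (prior 1/5): the attendant opened locker 1, so this case is ruled out; weight (1/5)·0 = 0.
If it is in any of lockers 2, 3, 4, and 5 (prior 1/5 each): locker 1 is the lowest-numbered option available, probability 1; weight (1/5)·1 = 1/5 each.
The weights sum to 4/5.
So P(the prize voucher in locker 3 | the attendant opened locker 1) = (1/5) / (4/5) = 1/4.

1/4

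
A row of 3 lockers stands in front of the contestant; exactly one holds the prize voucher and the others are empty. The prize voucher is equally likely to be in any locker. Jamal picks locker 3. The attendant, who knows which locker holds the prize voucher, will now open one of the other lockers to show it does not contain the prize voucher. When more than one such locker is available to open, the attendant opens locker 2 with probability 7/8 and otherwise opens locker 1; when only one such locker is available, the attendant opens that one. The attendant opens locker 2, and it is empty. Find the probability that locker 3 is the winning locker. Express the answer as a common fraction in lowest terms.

Condition on the true location of the prize voucher.
If it is in locker 1 (prior 1/3): only locker 2 is available, probability 1; weight (1/3)·1 = 1/3.
If it is in locker 2 (prior 1/3): the attendant opened locker 2, so this case is ruled out; weight (1/3)·0 = 0.
If it is in locker 3 (prior 1/3): locker 2 is available, opened with probability 7/8; weight (1/3)·(7/8) = 7/24.
The weights sum to 5/8.
So P(the prize voucher in locker 3 | the attendant opened locker 2) = (7/24) / (5/8) = 7/15.

7/15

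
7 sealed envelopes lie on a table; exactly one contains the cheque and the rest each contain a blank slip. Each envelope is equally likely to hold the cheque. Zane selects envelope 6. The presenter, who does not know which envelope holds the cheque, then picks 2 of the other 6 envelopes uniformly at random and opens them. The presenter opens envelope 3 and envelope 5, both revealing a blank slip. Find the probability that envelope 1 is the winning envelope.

1/5

Because the presenter chose which envelopes to open without knowing where the cheque is, the choice is independent of the prize location. Learning that none of the 2 opened envelopes holds the cheque simply rules out those 2 locations and leaves the remaining 5 envelopes still equally likely by symmetry.
So P(the cheque in envelope 1) = 1/5.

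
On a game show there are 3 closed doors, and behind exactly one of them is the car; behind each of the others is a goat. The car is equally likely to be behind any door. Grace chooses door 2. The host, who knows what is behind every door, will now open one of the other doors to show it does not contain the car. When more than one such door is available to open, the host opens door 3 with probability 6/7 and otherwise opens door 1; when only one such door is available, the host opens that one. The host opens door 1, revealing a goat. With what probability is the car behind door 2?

1/8

Condition on the true location of the car.
If it is behind door 1 (prior 1/3): the host opened door 1, so this case is ruled out; weight (1/3)·0 = 0.
If it is behind door 2 (prior 1/3): door 3 is available but not opened, probability 1/7; weight (1/3)·(1/7) = 1/21.
If it is behind door 3 (prior 1/3): only door 1 is available, probability 1; weight (1/3)·1 = 1/3.
The weights sum to 8/21.
So P(the car behind door 2 | the host opened door 1) = (1/21) / (8/21) = 1/8.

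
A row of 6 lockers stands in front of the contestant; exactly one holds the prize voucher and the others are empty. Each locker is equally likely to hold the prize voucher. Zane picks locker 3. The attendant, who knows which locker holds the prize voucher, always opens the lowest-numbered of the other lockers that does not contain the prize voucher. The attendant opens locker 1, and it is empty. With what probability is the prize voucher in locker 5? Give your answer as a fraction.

1/5

Condition on the true location of the prize voucher.
If it is in locker 1 (prior 1/6): the attendant opened locker 1, so this case is ruled out; weight (1/6)·0 = 0.
If it is in any of lockers 2, 3, 4, 5, and 6 (prior 1/6 each): locker 1 is the lowest-numbered option available, probability 1; weight (1/6)·1 = 1/6 each.
The weights sum to 5/6.
So P(the prize voucher in locker 5 | the attendant opened locker 1) = (1/6) / (5/6) = 1/5.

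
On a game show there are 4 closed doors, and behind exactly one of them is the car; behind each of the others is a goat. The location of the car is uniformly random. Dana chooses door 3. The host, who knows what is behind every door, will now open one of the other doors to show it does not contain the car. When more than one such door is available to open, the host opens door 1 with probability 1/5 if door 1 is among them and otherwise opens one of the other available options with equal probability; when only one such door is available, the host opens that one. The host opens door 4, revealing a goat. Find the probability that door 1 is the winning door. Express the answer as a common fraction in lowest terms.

Consider each possible location of the car in turn.
If it is behind door 1 (prior 1/4): door 1 holds the prize so is unavailable; the host chooses uniformly among the 2 others, probability 1/2; weight (1/4)·(1/2) = 1/8.
If it is behind door 2 (prior 1/4): door 1 is available but not opened, probability 4/5; weight (1/4)·(4/5) = 1/5.
If it is behind door 3 (prior 1/4): door 1 is available but not opened; door 4 gets probability (1 − 1/5)/2 = 2/5; weight (1/4)·(2/5) = 1/10.
If it is behind door 4 (prior 1/4): the host opened door 4, so this case is ruled out; weight (1/4)·0 = 0.
The weights sum to 17/40.
So P(the car behind door 1 | the host opened door 4) = (1/8) / (17/40) = 5/17.

5/17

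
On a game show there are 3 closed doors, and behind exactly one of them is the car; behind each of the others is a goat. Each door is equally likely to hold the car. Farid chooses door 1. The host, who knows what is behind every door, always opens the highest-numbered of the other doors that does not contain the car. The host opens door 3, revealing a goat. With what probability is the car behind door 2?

1/2

Condition on the true location of the car.
If it is behind either of doors 1 and 2 (prior 1/3 each): door 3 is the highest-numbered option available, probability 1; weight (1/3)·1 = 1/3 each.
If it is behind door 3 (prior 1/3): the host opened door 3, so this case is ruled out; weight (1/3)·0 = 0.
The weights sum to 2/3.
So P(the car behind door 2 | the host opened door 3) = (1/3) / (2/3) = 1/2.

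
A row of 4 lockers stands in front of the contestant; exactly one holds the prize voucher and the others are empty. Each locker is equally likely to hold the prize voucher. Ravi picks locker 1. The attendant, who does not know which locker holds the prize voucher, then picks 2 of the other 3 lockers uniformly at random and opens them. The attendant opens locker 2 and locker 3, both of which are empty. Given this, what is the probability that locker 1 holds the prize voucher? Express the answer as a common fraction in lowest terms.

Condition on the true location of the prize voucher.
If it is in either of lockers 1 and 4 (prior 1/4 each): the attendant picks exactly this set with probability 1/3 regardless, and none is the prize; weight (1/4)·(1/3) = 1/12 each.
If it is in either of lockers 2 and 3 (prior 1/4 each): that locker was opened and seen not to hold the prize — ruled out; weight (1/4)·0 = 0 each.
The weights sum to 1/6.
So P(the prize voucher in locker 1 | the attendant opened locker 2 and locker 3) = (1/12) / (1/6) = 1/2.

1/2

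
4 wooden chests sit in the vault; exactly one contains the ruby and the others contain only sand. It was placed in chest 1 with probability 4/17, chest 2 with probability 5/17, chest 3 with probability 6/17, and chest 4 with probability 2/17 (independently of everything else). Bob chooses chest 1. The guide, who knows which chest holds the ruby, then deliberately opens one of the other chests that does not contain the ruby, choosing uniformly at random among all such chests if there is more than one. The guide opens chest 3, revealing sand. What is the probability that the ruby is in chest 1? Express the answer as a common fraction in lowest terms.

Apply Bayes' rule, conditioning on where the ruby actually is.
If it is in chest 1 (prior 4/17): the guide has 3 equally likely choices, so probability 1/3; weight (4/17)·(1/3) = 4/51.
If it is in chest 2 (prior 5/17): the guide has 2 equally likely choices, so probability 1/2; weight (5/17)·(1/2) = 5/34.
If it is in chest 3 (prior 6/17): the guide opened chest 3, so this case is ruled out; weight (6/17)·0 = 0.
If it is in chest 4 (prior 2/17): the guide has 2 equally likely choices, so probability 1/2; weight (2/17)·(1/2) = 1/17.
The weights sum to 29/102.
So P(the ruby in chest 1 | the guide opened chest 3) = (4/51) / (29/102) = 8/29.

8/29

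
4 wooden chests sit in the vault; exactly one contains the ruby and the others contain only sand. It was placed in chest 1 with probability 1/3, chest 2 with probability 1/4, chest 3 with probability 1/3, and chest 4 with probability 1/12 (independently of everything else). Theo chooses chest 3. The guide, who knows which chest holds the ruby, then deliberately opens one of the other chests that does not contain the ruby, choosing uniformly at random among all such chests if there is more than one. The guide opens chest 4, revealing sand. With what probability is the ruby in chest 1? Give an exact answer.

12/29

Condition on the true location of the ruby.
If it is in chest 1 (prior 1/3): the guide has 2 equally likely choices, so probability 1/2; weight (1/3)·(1/2) = 1/6.
If it is in chest 2 (prior 1/4): the guide has 2 equally likely choices, so probability 1/2; weight (1/4)·(1/2) = 1/8.
If it is in chest 3 (prior 1/3): the guide has 3 equally likely choices, so probability 1/3; weight (1/3)·(1/3) = 1/9.
If it is in chest 4 (prior 1/12): the guide opened chest 4, so this case is ruled out; weight (1/12)·0 = 0.
The weights sum to 29/72.
So P(the ruby in chest 1 | the guide opened chest 4) = (1/6) / (29/72) = 12/29.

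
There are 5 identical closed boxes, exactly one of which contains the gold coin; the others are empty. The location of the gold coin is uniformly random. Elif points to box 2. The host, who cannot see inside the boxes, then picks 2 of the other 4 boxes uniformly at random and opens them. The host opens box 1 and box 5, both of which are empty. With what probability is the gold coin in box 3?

1/3

Consider each possible location of the gold coin in turn.
If it is in either of boxes 1 and 5 (prior 1/5 each): that box was opened and seen not to hold the prize — ruled out; weight (1/5)·0 = 0 each.
If it is in any of boxes 2, 3, and 4 (prior 1/5 each): the host picks exactly this set with probability 1/6 regardless, and none is the prize; weight (1/5)·(1/6) = 1/30 each.
The weights sum to 1/10.
So P(the gold coin in box 3 | the host opened box 1 and box 5) = (1/30) / (1/10) = 1/3.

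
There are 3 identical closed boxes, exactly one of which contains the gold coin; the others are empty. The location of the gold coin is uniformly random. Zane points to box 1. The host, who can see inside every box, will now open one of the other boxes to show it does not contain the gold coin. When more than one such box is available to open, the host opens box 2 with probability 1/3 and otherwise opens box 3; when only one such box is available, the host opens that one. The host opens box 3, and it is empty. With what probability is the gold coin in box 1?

Condition on the true location of the gold coin.
If it is in box 1 (prior 1/3): box 2 is available but not opened, probability 2/3; weight (1/3)·(2/3) = 2/9.
If it is in box 2 (prior 1/3): only box 3 is available, probability 1; weight (1/3)·1 = 1/3.
If it is in box 3 (prior 1/3): the host opened box 3, so this case is ruled out; weight (1/3)·0 = 0.
The weights sum to 5/9.
So P(the gold coin in box 1 | the host opened box 3) = (2/9) / (5/9) = 2/5.

2/5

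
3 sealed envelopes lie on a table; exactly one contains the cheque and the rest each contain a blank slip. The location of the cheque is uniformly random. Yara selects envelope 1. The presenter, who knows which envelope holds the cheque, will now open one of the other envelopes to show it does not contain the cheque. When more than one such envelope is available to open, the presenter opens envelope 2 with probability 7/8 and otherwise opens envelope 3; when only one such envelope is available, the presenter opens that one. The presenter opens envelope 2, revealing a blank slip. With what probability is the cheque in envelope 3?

Condition on the true location of the cheque.
If it is in envelope 1 (prior 1/3): envelope 2 is available, opened with probability 7/8; weight (1/3)·(7/8) = 7/24.
If it is in envelope 2 (prior 1/3): the presenter opened envelope 2, so this case is ruled out; weight (1/3)·0 = 0.
If it is in envelope 3 (prior 1/3): only envelope 2 is available, probability 1; weight (1/3)·1 = 1/3.
The weights sum to 5/8.
So P(the cheque in envelope 3 | the presenter opened envelope 2) = (1/3) / (5/8) = 8/15.

8/15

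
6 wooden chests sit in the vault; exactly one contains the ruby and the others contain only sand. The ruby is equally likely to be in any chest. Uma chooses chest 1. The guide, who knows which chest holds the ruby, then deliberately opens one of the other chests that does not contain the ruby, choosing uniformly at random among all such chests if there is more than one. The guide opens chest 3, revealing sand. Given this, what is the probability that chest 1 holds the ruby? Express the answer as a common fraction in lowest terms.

Apply Bayes' rule, conditioning on where the ruby actually is.
If it is in chest 1 (prior 1/6): the guide has 5 equally likely choices, so probability 1/5; weight (1/6)·(1/5) = 1/30.
If it is in any of chests 2, 4, 5, and 6 (prior 1/6 each): the guide has 4 equally likely choices, so probability 1/4; weight (1/6)·(1/4) = 1/24 each.
If it is in chest 3 (prior 1/6): the guide opened chest 3, so this case is ruled out; weight (1/6)·0 = 0.
The weights sum to 1/5.
So P(the ruby in chest 1 | the guide opened chest 3) = (1/30) / (1/5) = 1/6.

1/6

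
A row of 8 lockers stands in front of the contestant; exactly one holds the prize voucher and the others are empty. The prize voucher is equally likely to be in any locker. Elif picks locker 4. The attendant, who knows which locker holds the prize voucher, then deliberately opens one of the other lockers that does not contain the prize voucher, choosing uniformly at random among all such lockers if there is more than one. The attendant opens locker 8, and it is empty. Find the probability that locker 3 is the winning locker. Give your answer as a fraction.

7/48

Apply Bayes' rule, conditioning on where the prize voucher actually is.
If it is in any of lockers 1, 2, 3, 5, 6, and 7 (prior 1/8 each): the attendant has 6 equally likely choices, so probability 1/6; weight (1/8)·(1/6) = 1/48 each.
If it is in locker 4 (prior 1/8): the attendant has 7 equally likely choices, so probability 1/7; weight (1/8)·(1/7) = 1/56.
If it is in locker 8 (prior 1/8): the attendant opened locker 8, so this case is ruled out; weight (1/8)·0 = 0.
The weights sum to 1/7.
So P(the prize voucher in locker 3 | the attendant opened locker 8) = (1/48) / (1/7) = 7/48.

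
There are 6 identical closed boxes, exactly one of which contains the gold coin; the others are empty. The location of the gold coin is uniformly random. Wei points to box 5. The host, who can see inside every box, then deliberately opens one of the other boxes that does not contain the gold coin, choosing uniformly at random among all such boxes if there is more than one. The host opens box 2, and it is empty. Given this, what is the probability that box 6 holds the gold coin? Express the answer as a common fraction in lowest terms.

5/24

Consider each possible location of the gold coin in turn.
If it is in any of boxes 1, 3, 4, and 6 (prior 1/6 each): the host has 4 equally likely choices, so probability 1/4; weight (1/6)·(1/4) = 1/24 each.
If it is in box 2 (prior 1/6): the host opened box 2, so this case is ruled out; weight (1/6)·0 = 0.
If it is in box 5 (prior 1/6): the host has 5 equally likely choices, so probability 1/5; weight (1/6)·(1/5) = 1/30.
The weights sum to 1/5.
So P(the gold coin in box 6 | the host opened box 2) = (1/24) / (1/5) = 5/24.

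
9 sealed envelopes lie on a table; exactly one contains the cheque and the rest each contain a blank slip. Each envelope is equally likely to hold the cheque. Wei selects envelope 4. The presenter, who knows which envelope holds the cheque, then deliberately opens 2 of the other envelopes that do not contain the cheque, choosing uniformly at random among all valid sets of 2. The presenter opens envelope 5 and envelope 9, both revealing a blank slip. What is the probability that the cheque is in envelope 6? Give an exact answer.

Apply Bayes' rule, conditioning on where the cheque actually is.
If it is in any of envelopes 1, 2, 3, 6, 7, and 8 (prior 1/9 each): the presenter has 21 equally likely choices, so probability 1/21; weight (1/9)·(1/21) = 1/189 each.
If it is in envelope 4 (prior 1/9): the presenter has 28 equally likely choices, so probability 1/28; weight (1/9)·(1/28) = 1/252.
If it is in either of envelopes 5 and 9 (prior 1/9 each): that envelope was opened and seen not to hold the prize — ruled out; weight (1/9)·0 = 0 each.
The weights sum to 1/28.
So P(the cheque in envelope 6 | the presenter opened envelope 5 and envelope 9) = (1/189) / (1/28) = 4/27.

4/27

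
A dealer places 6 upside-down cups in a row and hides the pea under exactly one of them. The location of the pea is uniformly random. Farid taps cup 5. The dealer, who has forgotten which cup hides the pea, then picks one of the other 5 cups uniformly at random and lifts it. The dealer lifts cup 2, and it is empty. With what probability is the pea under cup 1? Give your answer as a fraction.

1/5

Apply Bayes' rule, conditioning on where the pea actually is.
If it is under any of cups 1, 3, 4, 5, and 6 (prior 1/6 each): the dealer picks cup 2 with probability 1/5 regardless, and it is not the prize; weight (1/6)·(1/5) = 1/30 each.
If it is under cup 2 (prior 1/6): the dealer opened cup 2, so this case is ruled out; weight (1/6)·0 = 0.
The weights sum to 1/6.
So P(the pea under cup 1 | the dealer opened cup 2) = (1/30) / (1/6) = 1/5.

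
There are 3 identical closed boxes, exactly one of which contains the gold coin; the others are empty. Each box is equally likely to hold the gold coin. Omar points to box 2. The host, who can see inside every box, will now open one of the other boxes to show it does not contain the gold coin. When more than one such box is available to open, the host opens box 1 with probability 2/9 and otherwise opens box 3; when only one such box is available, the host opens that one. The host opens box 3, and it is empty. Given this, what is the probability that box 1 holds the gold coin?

Condition on the true location of the gold coin.
If it is in box 1 (prior 1/3): only box 3 is available, probability 1; weight (1/3)·1 = 1/3.
If it is in box 2 (prior 1/3): box 1 is available but not opened, probability 7/9; weight (1/3)·(7/9) = 7/27.
If it is in box 3 (prior 1/3): the host opened box 3, so this case is ruled out; weight (1/3)·0 = 0.
The weights sum to 16/27.
So P(the gold coin in box 1 | the host opened box 3) = (1/3) / (16/27) = 9/16.

9/16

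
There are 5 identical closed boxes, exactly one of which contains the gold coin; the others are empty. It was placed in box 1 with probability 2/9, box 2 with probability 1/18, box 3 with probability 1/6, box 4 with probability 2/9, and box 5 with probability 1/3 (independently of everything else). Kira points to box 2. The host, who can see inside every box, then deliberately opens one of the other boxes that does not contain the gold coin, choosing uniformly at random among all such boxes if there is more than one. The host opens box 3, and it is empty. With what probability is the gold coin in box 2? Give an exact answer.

Consider each possible location of the gold coin in turn.
If it is in either of boxes 1 and 4 (prior 2/9 each): the host has 3 equally likely choices, so probability 1/3; weight (2/9)·(1/3) = 2/27 each.
If it is in box 2 (prior 1/18): the host has 4 equally likely choices, so probability 1/4; weight (1/18)·(1/4) = 1/72.
If it is in box 3 (prior 1/6): the host opened box 3, so this case is ruled out; weight (1/6)·0 = 0.
If it is in box 5 (prior 1/3): the host has 3 equally likely choices, so probability 1/3; weight (1/3)·(1/3) = 1/9.
The weights sum to 59/216.
So P(the gold coin in box 2 | the host opened box 3) = (1/72) / (59/216) = 3/59.

3/59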